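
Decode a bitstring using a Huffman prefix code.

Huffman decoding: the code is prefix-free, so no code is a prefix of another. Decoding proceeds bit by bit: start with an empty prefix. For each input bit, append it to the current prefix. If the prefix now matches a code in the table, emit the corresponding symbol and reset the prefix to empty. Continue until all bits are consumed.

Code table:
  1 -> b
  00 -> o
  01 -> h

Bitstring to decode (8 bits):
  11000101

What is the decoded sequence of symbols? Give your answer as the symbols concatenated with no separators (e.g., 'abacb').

Bit 0: prefix='1' -> emit 'b', reset
Bit 1: prefix='1' -> emit 'b', reset
Bit 2: prefix='0' (no match yet)
Bit 3: prefix='00' -> emit 'o', reset
Bit 4: prefix='0' (no match yet)
Bit 5: prefix='01' -> emit 'h', reset
Bit 6: prefix='0' (no match yet)
Bit 7: prefix='01' -> emit 'h', reset

Answer: bbohh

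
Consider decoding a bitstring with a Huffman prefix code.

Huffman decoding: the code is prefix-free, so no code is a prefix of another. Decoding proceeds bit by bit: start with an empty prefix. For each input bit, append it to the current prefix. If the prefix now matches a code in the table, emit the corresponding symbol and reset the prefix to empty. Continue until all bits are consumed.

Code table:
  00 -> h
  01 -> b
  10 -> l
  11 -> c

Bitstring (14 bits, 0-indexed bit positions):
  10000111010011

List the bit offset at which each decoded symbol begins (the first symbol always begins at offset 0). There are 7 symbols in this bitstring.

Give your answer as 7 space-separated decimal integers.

Answer: 0 2 4 6 8 10 12

Derivation:
Bit 0: prefix='1' (no match yet)
Bit 1: prefix='10' -> emit 'l', reset
Bit 2: prefix='0' (no match yet)
Bit 3: prefix='00' -> emit 'h', reset
Bit 4: prefix='0' (no match yet)
Bit 5: prefix='01' -> emit 'b', reset
Bit 6: prefix='1' (no match yet)
Bit 7: prefix='11' -> emit 'c', reset
Bit 8: prefix='0' (no match yet)
Bit 9: prefix='01' -> emit 'b', reset
Bit 10: prefix='0' (no match yet)
Bit 11: prefix='00' -> emit 'h', reset
Bit 12: prefix='1' (no match yet)
Bit 13: prefix='11' -> emit 'c', reset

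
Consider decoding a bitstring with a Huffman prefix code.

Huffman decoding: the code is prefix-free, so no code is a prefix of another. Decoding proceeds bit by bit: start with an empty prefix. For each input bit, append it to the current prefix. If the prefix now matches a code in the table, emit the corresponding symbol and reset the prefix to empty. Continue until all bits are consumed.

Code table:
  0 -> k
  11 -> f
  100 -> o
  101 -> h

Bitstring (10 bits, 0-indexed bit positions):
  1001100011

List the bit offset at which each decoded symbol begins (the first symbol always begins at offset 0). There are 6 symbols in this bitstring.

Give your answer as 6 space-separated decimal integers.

Answer: 0 3 5 6 7 8

Derivation:
Bit 0: prefix='1' (no match yet)
Bit 1: prefix='10' (no match yet)
Bit 2: prefix='100' -> emit 'o', reset
Bit 3: prefix='1' (no match yet)
Bit 4: prefix='11' -> emit 'f', reset
Bit 5: prefix='0' -> emit 'k', reset
Bit 6: prefix='0' -> emit 'k', reset
Bit 7: prefix='0' -> emit 'k', reset
Bit 8: prefix='1' (no match yet)
Bit 9: prefix='11' -> emit 'f', reset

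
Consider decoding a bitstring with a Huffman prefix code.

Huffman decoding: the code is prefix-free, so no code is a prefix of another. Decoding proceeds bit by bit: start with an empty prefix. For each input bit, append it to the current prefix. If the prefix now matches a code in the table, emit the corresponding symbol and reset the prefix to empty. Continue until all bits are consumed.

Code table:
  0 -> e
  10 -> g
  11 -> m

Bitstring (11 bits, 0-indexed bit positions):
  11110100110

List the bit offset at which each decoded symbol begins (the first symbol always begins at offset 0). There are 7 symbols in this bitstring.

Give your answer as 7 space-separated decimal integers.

Bit 0: prefix='1' (no match yet)
Bit 1: prefix='11' -> emit 'm', reset
Bit 2: prefix='1' (no match yet)
Bit 3: prefix='11' -> emit 'm', reset
Bit 4: prefix='0' -> emit 'e', reset
Bit 5: prefix='1' (no match yet)
Bit 6: prefix='10' -> emit 'g', reset
Bit 7: prefix='0' -> emit 'e', reset
Bit 8: prefix='1' (no match yet)
Bit 9: prefix='11' -> emit 'm', reset
Bit 10: prefix='0' -> emit 'e', reset

Answer: 0 2 4 5 7 8 10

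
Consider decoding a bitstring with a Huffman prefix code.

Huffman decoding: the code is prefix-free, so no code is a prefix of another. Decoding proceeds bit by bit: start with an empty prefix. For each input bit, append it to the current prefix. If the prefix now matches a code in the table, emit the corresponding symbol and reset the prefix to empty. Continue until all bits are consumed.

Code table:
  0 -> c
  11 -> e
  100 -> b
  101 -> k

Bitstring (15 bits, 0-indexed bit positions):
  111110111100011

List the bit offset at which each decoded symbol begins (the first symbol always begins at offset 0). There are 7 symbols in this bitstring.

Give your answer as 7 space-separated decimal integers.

Answer: 0 2 4 7 9 12 13

Derivation:
Bit 0: prefix='1' (no match yet)
Bit 1: prefix='11' -> emit 'e', reset
Bit 2: prefix='1' (no match yet)
Bit 3: prefix='11' -> emit 'e', reset
Bit 4: prefix='1' (no match yet)
Bit 5: prefix='10' (no match yet)
Bit 6: prefix='101' -> emit 'k', reset
Bit 7: prefix='1' (no match yet)
Bit 8: prefix='11' -> emit 'e', reset
Bit 9: prefix='1' (no match yet)
Bit 10: prefix='10' (no match yet)
Bit 11: prefix='100' -> emit 'b', reset
Bit 12: prefix='0' -> emit 'c', reset
Bit 13: prefix='1' (no match yet)
Bit 14: prefix='11' -> emit 'e', reset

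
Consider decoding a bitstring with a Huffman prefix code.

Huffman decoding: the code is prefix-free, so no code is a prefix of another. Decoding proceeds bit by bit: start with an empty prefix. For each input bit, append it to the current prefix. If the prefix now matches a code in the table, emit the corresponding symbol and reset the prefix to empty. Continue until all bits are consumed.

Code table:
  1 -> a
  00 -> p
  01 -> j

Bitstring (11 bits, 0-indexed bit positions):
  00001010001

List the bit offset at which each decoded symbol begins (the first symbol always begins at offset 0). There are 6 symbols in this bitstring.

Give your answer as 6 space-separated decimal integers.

Answer: 0 2 4 5 7 9

Derivation:
Bit 0: prefix='0' (no match yet)
Bit 1: prefix='00' -> emit 'p', reset
Bit 2: prefix='0' (no match yet)
Bit 3: prefix='00' -> emit 'p', reset
Bit 4: prefix='1' -> emit 'a', reset
Bit 5: prefix='0' (no match yet)
Bit 6: prefix='01' -> emit 'j', reset
Bit 7: prefix='0' (no match yet)
Bit 8: prefix='00' -> emit 'p', reset
Bit 9: prefix='0' (no match yet)
Bit 10: prefix='01' -> emit 'j', reset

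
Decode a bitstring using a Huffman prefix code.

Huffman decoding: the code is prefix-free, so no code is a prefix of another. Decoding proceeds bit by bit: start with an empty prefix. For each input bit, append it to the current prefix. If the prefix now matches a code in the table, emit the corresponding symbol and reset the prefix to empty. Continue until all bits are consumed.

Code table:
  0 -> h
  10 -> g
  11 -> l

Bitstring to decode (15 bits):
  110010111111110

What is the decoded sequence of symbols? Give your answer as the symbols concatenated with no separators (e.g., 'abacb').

Answer: lhhgllllh

Derivation:
Bit 0: prefix='1' (no match yet)
Bit 1: prefix='11' -> emit 'l', reset
Bit 2: prefix='0' -> emit 'h', reset
Bit 3: prefix='0' -> emit 'h', reset
Bit 4: prefix='1' (no match yet)
Bit 5: prefix='10' -> emit 'g', reset
Bit 6: prefix='1' (no match yet)
Bit 7: prefix='11' -> emit 'l', reset
Bit 8: prefix='1' (no match yet)
Bit 9: prefix='11' -> emit 'l', reset
Bit 10: prefix='1' (no match yet)
Bit 11: prefix='11' -> emit 'l', reset
Bit 12: prefix='1' (no match yet)
Bit 13: prefix='11' -> emit 'l', reset
Bit 14: prefix='0' -> emit 'h', reset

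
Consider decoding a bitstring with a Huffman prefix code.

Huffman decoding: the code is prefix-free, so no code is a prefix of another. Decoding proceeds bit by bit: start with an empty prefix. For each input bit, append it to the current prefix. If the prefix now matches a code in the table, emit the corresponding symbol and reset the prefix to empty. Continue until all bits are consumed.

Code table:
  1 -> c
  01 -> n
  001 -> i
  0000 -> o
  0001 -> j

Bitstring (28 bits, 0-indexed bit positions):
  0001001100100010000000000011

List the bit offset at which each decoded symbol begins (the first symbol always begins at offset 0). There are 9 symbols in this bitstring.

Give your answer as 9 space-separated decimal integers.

Answer: 0 4 7 8 11 15 19 23 27

Derivation:
Bit 0: prefix='0' (no match yet)
Bit 1: prefix='00' (no match yet)
Bit 2: prefix='000' (no match yet)
Bit 3: prefix='0001' -> emit 'j', reset
Bit 4: prefix='0' (no match yet)
Bit 5: prefix='00' (no match yet)
Bit 6: prefix='001' -> emit 'i', reset
Bit 7: prefix='1' -> emit 'c', reset
Bit 8: prefix='0' (no match yet)
Bit 9: prefix='00' (no match yet)
Bit 10: prefix='001' -> emit 'i', reset
Bit 11: prefix='0' (no match yet)
Bit 12: prefix='00' (no match yet)
Bit 13: prefix='000' (no match yet)
Bit 14: prefix='0001' -> emit 'j', reset
Bit 15: prefix='0' (no match yet)
Bit 16: prefix='00' (no match yet)
Bit 17: prefix='000' (no match yet)
Bit 18: prefix='0000' -> emit 'o', reset
Bit 19: prefix='0' (no match yet)
Bit 20: prefix='00' (no match yet)
Bit 21: prefix='000' (no match yet)
Bit 22: prefix='0000' -> emit 'o', reset
Bit 23: prefix='0' (no match yet)
Bit 24: prefix='00' (no match yet)
Bit 25: prefix='000' (no match yet)
Bit 26: prefix='0001' -> emit 'j', reset
Bit 27: prefix='1' -> emit 'c', reset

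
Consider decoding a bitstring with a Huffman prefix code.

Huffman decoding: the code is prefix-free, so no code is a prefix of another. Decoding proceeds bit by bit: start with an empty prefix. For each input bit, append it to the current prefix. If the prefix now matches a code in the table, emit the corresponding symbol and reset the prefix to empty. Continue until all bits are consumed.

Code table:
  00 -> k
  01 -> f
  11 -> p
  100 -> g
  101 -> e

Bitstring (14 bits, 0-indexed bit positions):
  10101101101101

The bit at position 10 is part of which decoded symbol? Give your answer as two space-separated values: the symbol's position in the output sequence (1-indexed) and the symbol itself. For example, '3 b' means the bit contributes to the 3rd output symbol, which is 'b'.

Answer: 4 e

Derivation:
Bit 0: prefix='1' (no match yet)
Bit 1: prefix='10' (no match yet)
Bit 2: prefix='101' -> emit 'e', reset
Bit 3: prefix='0' (no match yet)
Bit 4: prefix='01' -> emit 'f', reset
Bit 5: prefix='1' (no match yet)
Bit 6: prefix='10' (no match yet)
Bit 7: prefix='101' -> emit 'e', reset
Bit 8: prefix='1' (no match yet)
Bit 9: prefix='10' (no match yet)
Bit 10: prefix='101' -> emit 'e', reset
Bit 11: prefix='1' (no match yet)
Bit 12: prefix='10' (no match yet)
Bit 13: prefix='101' -> emit 'e', reset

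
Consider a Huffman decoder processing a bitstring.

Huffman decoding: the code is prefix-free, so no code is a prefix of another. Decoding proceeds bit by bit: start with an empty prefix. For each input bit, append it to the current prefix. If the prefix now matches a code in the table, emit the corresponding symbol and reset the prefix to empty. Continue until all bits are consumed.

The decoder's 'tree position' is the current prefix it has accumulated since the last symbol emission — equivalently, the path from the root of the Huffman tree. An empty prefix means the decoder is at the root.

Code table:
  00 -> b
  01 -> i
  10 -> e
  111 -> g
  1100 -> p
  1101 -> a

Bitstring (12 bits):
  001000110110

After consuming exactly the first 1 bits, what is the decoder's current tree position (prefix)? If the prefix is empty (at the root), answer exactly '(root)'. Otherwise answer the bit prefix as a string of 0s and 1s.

Bit 0: prefix='0' (no match yet)

Answer: 0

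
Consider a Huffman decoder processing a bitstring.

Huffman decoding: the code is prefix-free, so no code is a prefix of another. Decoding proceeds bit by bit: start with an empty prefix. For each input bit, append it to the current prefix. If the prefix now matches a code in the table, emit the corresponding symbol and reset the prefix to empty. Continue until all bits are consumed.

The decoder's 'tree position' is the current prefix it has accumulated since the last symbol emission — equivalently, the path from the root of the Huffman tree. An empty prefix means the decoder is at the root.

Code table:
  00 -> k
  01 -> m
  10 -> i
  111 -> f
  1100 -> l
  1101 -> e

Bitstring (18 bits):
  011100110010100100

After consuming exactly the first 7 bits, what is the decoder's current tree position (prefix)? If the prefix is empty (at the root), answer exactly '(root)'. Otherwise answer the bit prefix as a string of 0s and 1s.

Bit 0: prefix='0' (no match yet)
Bit 1: prefix='01' -> emit 'm', reset
Bit 2: prefix='1' (no match yet)
Bit 3: prefix='11' (no match yet)
Bit 4: prefix='110' (no match yet)
Bit 5: prefix='1100' -> emit 'l', reset
Bit 6: prefix='1' (no match yet)

Answer: 1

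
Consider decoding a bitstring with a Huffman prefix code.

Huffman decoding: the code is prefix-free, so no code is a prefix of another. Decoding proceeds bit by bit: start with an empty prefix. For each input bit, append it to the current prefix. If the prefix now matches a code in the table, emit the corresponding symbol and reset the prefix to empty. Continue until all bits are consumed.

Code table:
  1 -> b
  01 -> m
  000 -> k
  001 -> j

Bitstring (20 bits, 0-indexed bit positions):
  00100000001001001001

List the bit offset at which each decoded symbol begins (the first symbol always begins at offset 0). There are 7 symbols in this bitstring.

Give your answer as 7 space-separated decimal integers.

Answer: 0 3 6 9 11 14 17

Derivation:
Bit 0: prefix='0' (no match yet)
Bit 1: prefix='00' (no match yet)
Bit 2: prefix='001' -> emit 'j', reset
Bit 3: prefix='0' (no match yet)
Bit 4: prefix='00' (no match yet)
Bit 5: prefix='000' -> emit 'k', reset
Bit 6: prefix='0' (no match yet)
Bit 7: prefix='00' (no match yet)
Bit 8: prefix='000' -> emit 'k', reset
Bit 9: prefix='0' (no match yet)
Bit 10: prefix='01' -> emit 'm', reset
Bit 11: prefix='0' (no match yet)
Bit 12: prefix='00' (no match yet)
Bit 13: prefix='001' -> emit 'j', reset
Bit 14: prefix='0' (no match yet)
Bit 15: prefix='00' (no match yet)
Bit 16: prefix='001' -> emit 'j', reset
Bit 17: prefix='0' (no match yet)
Bit 18: prefix='00' (no match yet)
Bit 19: prefix='001' -> emit 'j', reset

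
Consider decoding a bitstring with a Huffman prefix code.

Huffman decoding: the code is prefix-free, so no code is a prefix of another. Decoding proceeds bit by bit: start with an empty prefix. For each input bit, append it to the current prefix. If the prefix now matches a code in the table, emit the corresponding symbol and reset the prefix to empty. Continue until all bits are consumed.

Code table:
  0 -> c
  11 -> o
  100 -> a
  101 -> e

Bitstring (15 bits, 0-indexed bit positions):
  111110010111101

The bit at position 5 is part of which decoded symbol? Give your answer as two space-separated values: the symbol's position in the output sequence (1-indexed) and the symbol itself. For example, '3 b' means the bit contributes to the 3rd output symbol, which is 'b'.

Bit 0: prefix='1' (no match yet)
Bit 1: prefix='11' -> emit 'o', reset
Bit 2: prefix='1' (no match yet)
Bit 3: prefix='11' -> emit 'o', reset
Bit 4: prefix='1' (no match yet)
Bit 5: prefix='10' (no match yet)
Bit 6: prefix='100' -> emit 'a', reset
Bit 7: prefix='1' (no match yet)
Bit 8: prefix='10' (no match yet)
Bit 9: prefix='101' -> emit 'e', reset

Answer: 3 a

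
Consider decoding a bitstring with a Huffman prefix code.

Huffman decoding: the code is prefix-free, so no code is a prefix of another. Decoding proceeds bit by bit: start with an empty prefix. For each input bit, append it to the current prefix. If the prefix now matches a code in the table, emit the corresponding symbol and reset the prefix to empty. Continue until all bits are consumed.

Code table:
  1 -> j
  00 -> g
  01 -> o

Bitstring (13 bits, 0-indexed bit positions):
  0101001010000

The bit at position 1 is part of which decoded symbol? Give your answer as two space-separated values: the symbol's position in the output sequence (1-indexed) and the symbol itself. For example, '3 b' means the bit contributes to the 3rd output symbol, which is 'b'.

Answer: 1 o

Derivation:
Bit 0: prefix='0' (no match yet)
Bit 1: prefix='01' -> emit 'o', reset
Bit 2: prefix='0' (no match yet)
Bit 3: prefix='01' -> emit 'o', reset
Bit 4: prefix='0' (no match yet)
Bit 5: prefix='00' -> emit 'g', reset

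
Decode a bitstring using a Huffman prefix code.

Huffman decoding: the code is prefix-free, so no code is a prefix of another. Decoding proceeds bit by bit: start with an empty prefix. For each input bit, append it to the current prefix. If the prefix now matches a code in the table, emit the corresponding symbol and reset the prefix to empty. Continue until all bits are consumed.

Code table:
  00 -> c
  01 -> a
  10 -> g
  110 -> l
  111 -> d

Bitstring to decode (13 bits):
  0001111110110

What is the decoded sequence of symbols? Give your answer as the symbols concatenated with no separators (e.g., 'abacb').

Bit 0: prefix='0' (no match yet)
Bit 1: prefix='00' -> emit 'c', reset
Bit 2: prefix='0' (no match yet)
Bit 3: prefix='01' -> emit 'a', reset
Bit 4: prefix='1' (no match yet)
Bit 5: prefix='11' (no match yet)
Bit 6: prefix='111' -> emit 'd', reset
Bit 7: prefix='1' (no match yet)
Bit 8: prefix='11' (no match yet)
Bit 9: prefix='110' -> emit 'l', reset
Bit 10: prefix='1' (no match yet)
Bit 11: prefix='11' (no match yet)
Bit 12: prefix='110' -> emit 'l', reset

Answer: cadll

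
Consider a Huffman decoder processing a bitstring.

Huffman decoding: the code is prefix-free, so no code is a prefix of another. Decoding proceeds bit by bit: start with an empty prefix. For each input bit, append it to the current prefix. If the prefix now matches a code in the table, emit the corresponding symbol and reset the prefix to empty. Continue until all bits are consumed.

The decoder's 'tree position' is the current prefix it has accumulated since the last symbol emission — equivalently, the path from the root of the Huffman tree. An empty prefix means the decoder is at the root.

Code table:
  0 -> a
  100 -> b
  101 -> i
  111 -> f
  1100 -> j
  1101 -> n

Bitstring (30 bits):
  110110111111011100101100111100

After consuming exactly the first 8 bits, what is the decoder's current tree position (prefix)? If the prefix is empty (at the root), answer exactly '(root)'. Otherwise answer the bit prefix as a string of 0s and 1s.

Answer: 1

Derivation:
Bit 0: prefix='1' (no match yet)
Bit 1: prefix='11' (no match yet)
Bit 2: prefix='110' (no match yet)
Bit 3: prefix='1101' -> emit 'n', reset
Bit 4: prefix='1' (no match yet)
Bit 5: prefix='10' (no match yet)
Bit 6: prefix='101' -> emit 'i', reset
Bit 7: prefix='1' (no match yet)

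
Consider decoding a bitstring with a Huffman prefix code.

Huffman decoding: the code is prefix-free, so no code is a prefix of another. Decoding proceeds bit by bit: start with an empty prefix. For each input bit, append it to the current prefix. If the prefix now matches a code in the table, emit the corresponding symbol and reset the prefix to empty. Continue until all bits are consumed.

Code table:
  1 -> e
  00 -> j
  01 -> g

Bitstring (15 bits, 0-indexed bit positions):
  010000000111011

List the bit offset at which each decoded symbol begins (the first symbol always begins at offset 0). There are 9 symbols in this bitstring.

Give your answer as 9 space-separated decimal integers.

Answer: 0 2 4 6 8 10 11 12 14

Derivation:
Bit 0: prefix='0' (no match yet)
Bit 1: prefix='01' -> emit 'g', reset
Bit 2: prefix='0' (no match yet)
Bit 3: prefix='00' -> emit 'j', reset
Bit 4: prefix='0' (no match yet)
Bit 5: prefix='00' -> emit 'j', reset
Bit 6: prefix='0' (no match yet)
Bit 7: prefix='00' -> emit 'j', reset
Bit 8: prefix='0' (no match yet)
Bit 9: prefix='01' -> emit 'g', reset
Bit 10: prefix='1' -> emit 'e', reset
Bit 11: prefix='1' -> emit 'e', reset
Bit 12: prefix='0' (no match yet)
Bit 13: prefix='01' -> emit 'g', reset
Bit 14: prefix='1' -> emit 'e', reset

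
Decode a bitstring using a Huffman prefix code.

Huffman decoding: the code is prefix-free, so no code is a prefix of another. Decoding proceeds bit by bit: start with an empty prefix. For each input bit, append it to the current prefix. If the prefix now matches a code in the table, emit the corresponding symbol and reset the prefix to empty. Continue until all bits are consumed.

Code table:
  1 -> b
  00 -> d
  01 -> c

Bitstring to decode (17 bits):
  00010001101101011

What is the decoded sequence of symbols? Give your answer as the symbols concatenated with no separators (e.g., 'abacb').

Answer: dcdcbcbccb

Derivation:
Bit 0: prefix='0' (no match yet)
Bit 1: prefix='00' -> emit 'd', reset
Bit 2: prefix='0' (no match yet)
Bit 3: prefix='01' -> emit 'c', reset
Bit 4: prefix='0' (no match yet)
Bit 5: prefix='00' -> emit 'd', reset
Bit 6: prefix='0' (no match yet)
Bit 7: prefix='01' -> emit 'c', reset
Bit 8: prefix='1' -> emit 'b', reset
Bit 9: prefix='0' (no match yet)
Bit 10: prefix='01' -> emit 'c', reset
Bit 11: prefix='1' -> emit 'b', reset
Bit 12: prefix='0' (no match yet)
Bit 13: prefix='01' -> emit 'c', reset
Bit 14: prefix='0' (no match yet)
Bit 15: prefix='01' -> emit 'c', reset
Bit 16: prefix='1' -> emit 'b', reset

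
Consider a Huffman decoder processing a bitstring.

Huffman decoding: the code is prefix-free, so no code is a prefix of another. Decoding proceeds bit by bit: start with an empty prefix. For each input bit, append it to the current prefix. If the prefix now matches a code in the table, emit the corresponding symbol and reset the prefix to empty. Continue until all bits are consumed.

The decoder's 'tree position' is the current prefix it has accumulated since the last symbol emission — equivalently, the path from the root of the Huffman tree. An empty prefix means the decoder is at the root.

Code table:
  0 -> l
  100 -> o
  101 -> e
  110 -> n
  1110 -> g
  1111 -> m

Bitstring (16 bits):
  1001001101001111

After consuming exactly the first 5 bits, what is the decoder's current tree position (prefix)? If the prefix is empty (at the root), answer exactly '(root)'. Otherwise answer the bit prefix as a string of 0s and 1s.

Bit 0: prefix='1' (no match yet)
Bit 1: prefix='10' (no match yet)
Bit 2: prefix='100' -> emit 'o', reset
Bit 3: prefix='1' (no match yet)
Bit 4: prefix='10' (no match yet)

Answer: 10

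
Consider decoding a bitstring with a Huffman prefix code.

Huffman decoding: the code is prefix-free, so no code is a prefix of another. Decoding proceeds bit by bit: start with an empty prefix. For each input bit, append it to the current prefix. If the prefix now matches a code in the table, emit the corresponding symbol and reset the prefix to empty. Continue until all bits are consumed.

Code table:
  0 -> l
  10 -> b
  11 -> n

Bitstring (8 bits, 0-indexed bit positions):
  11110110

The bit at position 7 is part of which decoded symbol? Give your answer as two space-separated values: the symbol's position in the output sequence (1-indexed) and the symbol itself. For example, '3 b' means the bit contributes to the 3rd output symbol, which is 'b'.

Answer: 5 l

Derivation:
Bit 0: prefix='1' (no match yet)
Bit 1: prefix='11' -> emit 'n', reset
Bit 2: prefix='1' (no match yet)
Bit 3: prefix='11' -> emit 'n', reset
Bit 4: prefix='0' -> emit 'l', reset
Bit 5: prefix='1' (no match yet)
Bit 6: prefix='11' -> emit 'n', reset
Bit 7: prefix='0' -> emit 'l', reset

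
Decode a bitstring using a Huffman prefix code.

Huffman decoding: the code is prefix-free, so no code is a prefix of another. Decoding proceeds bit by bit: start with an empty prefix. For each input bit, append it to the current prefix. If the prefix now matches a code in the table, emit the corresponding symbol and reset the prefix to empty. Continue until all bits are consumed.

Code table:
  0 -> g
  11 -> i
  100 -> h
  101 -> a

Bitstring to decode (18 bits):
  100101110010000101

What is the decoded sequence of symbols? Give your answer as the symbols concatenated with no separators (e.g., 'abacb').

Answer: haigghgga

Derivation:
Bit 0: prefix='1' (no match yet)
Bit 1: prefix='10' (no match yet)
Bit 2: prefix='100' -> emit 'h', reset
Bit 3: prefix='1' (no match yet)
Bit 4: prefix='10' (no match yet)
Bit 5: prefix='101' -> emit 'a', reset
Bit 6: prefix='1' (no match yet)
Bit 7: prefix='11' -> emit 'i', reset
Bit 8: prefix='0' -> emit 'g', reset
Bit 9: prefix='0' -> emit 'g', reset
Bit 10: prefix='1' (no match yet)
Bit 11: prefix='10' (no match yet)
Bit 12: prefix='100' -> emit 'h', reset
Bit 13: prefix='0' -> emit 'g', reset
Bit 14: prefix='0' -> emit 'g', reset
Bit 15: prefix='1' (no match yet)
Bit 16: prefix='10' (no match yet)
Bit 17: prefix='101' -> emit 'a', reset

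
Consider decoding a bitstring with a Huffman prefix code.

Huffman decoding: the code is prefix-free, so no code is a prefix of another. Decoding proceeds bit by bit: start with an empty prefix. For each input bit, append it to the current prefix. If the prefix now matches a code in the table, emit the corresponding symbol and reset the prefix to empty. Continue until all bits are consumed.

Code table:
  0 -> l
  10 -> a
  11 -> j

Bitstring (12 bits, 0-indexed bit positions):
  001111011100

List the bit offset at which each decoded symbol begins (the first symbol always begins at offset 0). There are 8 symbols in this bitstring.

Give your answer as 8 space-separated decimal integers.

Bit 0: prefix='0' -> emit 'l', reset
Bit 1: prefix='0' -> emit 'l', reset
Bit 2: prefix='1' (no match yet)
Bit 3: prefix='11' -> emit 'j', reset
Bit 4: prefix='1' (no match yet)
Bit 5: prefix='11' -> emit 'j', reset
Bit 6: prefix='0' -> emit 'l', reset
Bit 7: prefix='1' (no match yet)
Bit 8: prefix='11' -> emit 'j', reset
Bit 9: prefix='1' (no match yet)
Bit 10: prefix='10' -> emit 'a', reset
Bit 11: prefix='0' -> emit 'l', reset

Answer: 0 1 2 4 6 7 9 11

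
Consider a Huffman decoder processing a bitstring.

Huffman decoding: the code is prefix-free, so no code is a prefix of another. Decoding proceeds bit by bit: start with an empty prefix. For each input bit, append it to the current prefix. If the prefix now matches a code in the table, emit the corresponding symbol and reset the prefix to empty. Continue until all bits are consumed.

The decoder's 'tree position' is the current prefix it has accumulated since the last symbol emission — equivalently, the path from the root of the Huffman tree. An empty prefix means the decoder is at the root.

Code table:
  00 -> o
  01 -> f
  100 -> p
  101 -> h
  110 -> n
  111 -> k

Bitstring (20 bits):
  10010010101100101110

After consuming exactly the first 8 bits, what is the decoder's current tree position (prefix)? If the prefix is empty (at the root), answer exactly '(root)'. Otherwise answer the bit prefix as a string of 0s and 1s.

Answer: 10

Derivation:
Bit 0: prefix='1' (no match yet)
Bit 1: prefix='10' (no match yet)
Bit 2: prefix='100' -> emit 'p', reset
Bit 3: prefix='1' (no match yet)
Bit 4: prefix='10' (no match yet)
Bit 5: prefix='100' -> emit 'p', reset
Bit 6: prefix='1' (no match yet)
Bit 7: prefix='10' (no match yet)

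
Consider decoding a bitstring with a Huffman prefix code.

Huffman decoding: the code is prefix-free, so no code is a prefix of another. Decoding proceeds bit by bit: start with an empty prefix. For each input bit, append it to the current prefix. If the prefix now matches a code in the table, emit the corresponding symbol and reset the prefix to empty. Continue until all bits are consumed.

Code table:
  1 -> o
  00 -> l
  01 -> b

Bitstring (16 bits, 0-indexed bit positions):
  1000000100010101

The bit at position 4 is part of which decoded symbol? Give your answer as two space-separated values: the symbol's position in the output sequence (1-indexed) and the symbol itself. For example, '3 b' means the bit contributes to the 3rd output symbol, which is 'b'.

Answer: 3 l

Derivation:
Bit 0: prefix='1' -> emit 'o', reset
Bit 1: prefix='0' (no match yet)
Bit 2: prefix='00' -> emit 'l', reset
Bit 3: prefix='0' (no match yet)
Bit 4: prefix='00' -> emit 'l', reset
Bit 5: prefix='0' (no match yet)
Bit 6: prefix='00' -> emit 'l', reset
Bit 7: prefix='1' -> emit 'o', reset
Bit 8: prefix='0' (no match yet)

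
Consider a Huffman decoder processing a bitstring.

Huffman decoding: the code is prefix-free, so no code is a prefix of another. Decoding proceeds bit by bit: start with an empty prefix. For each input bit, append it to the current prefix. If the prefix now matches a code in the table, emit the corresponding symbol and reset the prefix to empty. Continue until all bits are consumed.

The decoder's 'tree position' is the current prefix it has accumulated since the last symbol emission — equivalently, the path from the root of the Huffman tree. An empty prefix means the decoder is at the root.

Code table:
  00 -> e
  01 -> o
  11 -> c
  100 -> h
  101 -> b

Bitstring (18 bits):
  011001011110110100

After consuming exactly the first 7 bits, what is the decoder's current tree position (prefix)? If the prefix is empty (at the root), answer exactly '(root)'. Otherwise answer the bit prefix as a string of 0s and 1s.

Bit 0: prefix='0' (no match yet)
Bit 1: prefix='01' -> emit 'o', reset
Bit 2: prefix='1' (no match yet)
Bit 3: prefix='10' (no match yet)
Bit 4: prefix='100' -> emit 'h', reset
Bit 5: prefix='1' (no match yet)
Bit 6: prefix='10' (no match yet)

Answer: 10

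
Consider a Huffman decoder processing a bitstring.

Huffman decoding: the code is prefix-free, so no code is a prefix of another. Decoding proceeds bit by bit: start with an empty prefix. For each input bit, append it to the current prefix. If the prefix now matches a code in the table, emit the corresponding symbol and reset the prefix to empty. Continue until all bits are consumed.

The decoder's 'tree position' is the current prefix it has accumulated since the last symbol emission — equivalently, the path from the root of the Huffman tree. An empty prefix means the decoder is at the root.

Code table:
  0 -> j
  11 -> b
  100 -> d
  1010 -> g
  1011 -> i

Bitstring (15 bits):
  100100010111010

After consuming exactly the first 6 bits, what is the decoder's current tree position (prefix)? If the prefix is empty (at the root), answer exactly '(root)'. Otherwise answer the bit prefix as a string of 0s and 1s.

Answer: (root)

Derivation:
Bit 0: prefix='1' (no match yet)
Bit 1: prefix='10' (no match yet)
Bit 2: prefix='100' -> emit 'd', reset
Bit 3: prefix='1' (no match yet)
Bit 4: prefix='10' (no match yet)
Bit 5: prefix='100' -> emit 'd', reset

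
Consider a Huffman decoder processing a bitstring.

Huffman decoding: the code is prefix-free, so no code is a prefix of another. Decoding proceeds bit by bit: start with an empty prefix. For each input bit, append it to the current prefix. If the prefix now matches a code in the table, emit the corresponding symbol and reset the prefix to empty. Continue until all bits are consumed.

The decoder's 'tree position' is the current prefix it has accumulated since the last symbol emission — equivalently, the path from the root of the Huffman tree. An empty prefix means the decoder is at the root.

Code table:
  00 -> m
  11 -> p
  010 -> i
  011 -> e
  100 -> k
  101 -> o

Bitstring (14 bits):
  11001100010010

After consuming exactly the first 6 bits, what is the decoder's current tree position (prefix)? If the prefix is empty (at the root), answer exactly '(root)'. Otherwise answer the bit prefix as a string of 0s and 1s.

Answer: (root)

Derivation:
Bit 0: prefix='1' (no match yet)
Bit 1: prefix='11' -> emit 'p', reset
Bit 2: prefix='0' (no match yet)
Bit 3: prefix='00' -> emit 'm', reset
Bit 4: prefix='1' (no match yet)
Bit 5: prefix='11' -> emit 'p', reset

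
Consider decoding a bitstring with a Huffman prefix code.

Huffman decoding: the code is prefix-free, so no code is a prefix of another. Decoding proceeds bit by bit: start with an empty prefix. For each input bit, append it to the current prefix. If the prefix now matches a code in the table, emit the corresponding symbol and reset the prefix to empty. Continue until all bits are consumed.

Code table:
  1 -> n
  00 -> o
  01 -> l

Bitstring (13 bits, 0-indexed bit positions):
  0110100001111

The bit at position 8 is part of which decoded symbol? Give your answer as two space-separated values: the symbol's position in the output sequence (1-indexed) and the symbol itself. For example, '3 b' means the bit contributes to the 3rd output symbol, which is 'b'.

Bit 0: prefix='0' (no match yet)
Bit 1: prefix='01' -> emit 'l', reset
Bit 2: prefix='1' -> emit 'n', reset
Bit 3: prefix='0' (no match yet)
Bit 4: prefix='01' -> emit 'l', reset
Bit 5: prefix='0' (no match yet)
Bit 6: prefix='00' -> emit 'o', reset
Bit 7: prefix='0' (no match yet)
Bit 8: prefix='00' -> emit 'o', reset
Bit 9: prefix='1' -> emit 'n', reset
Bit 10: prefix='1' -> emit 'n', reset
Bit 11: prefix='1' -> emit 'n', reset
Bit 12: prefix='1' -> emit 'n', reset

Answer: 5 o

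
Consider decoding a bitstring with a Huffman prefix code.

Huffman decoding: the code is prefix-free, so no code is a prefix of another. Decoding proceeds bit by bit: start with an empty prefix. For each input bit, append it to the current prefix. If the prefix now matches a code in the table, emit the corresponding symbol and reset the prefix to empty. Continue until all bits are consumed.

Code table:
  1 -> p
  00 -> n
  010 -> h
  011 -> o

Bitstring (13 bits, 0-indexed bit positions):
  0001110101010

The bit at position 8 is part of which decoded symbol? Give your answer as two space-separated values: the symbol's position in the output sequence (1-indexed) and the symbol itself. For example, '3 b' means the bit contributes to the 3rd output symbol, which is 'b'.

Bit 0: prefix='0' (no match yet)
Bit 1: prefix='00' -> emit 'n', reset
Bit 2: prefix='0' (no match yet)
Bit 3: prefix='01' (no match yet)
Bit 4: prefix='011' -> emit 'o', reset
Bit 5: prefix='1' -> emit 'p', reset
Bit 6: prefix='0' (no match yet)
Bit 7: prefix='01' (no match yet)
Bit 8: prefix='010' -> emit 'h', reset
Bit 9: prefix='1' -> emit 'p', reset
Bit 10: prefix='0' (no match yet)
Bit 11: prefix='01' (no match yet)
Bit 12: prefix='010' -> emit 'h', reset

Answer: 4 h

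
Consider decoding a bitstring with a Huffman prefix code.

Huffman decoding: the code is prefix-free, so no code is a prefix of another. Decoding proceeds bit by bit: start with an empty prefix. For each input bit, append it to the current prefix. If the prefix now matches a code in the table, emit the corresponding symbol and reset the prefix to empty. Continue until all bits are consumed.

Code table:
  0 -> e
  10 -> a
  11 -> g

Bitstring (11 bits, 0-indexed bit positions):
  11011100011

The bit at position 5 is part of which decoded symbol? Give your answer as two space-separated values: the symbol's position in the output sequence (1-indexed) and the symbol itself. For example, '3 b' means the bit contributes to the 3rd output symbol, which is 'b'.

Bit 0: prefix='1' (no match yet)
Bit 1: prefix='11' -> emit 'g', reset
Bit 2: prefix='0' -> emit 'e', reset
Bit 3: prefix='1' (no match yet)
Bit 4: prefix='11' -> emit 'g', reset
Bit 5: prefix='1' (no match yet)
Bit 6: prefix='10' -> emit 'a', reset
Bit 7: prefix='0' -> emit 'e', reset
Bit 8: prefix='0' -> emit 'e', reset
Bit 9: prefix='1' (no match yet)

Answer: 4 a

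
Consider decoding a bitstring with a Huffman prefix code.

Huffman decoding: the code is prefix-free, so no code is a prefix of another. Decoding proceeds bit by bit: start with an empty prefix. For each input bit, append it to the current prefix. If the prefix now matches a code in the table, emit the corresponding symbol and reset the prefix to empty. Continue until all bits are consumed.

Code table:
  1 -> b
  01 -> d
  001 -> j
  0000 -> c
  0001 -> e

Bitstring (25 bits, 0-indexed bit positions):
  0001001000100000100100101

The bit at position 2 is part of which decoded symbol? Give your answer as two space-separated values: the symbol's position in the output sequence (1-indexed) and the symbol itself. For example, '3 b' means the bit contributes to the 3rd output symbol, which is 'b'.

Bit 0: prefix='0' (no match yet)
Bit 1: prefix='00' (no match yet)
Bit 2: prefix='000' (no match yet)
Bit 3: prefix='0001' -> emit 'e', reset
Bit 4: prefix='0' (no match yet)
Bit 5: prefix='00' (no match yet)
Bit 6: prefix='001' -> emit 'j', reset

Answer: 1 e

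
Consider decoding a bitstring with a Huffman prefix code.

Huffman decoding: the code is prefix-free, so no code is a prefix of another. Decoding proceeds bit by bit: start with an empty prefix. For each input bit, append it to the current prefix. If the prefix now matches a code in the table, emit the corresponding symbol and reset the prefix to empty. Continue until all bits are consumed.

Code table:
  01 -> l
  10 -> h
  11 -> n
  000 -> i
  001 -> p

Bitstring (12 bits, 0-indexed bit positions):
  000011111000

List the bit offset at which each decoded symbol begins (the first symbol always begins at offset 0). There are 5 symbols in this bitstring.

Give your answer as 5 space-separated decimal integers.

Answer: 0 3 5 7 9

Derivation:
Bit 0: prefix='0' (no match yet)
Bit 1: prefix='00' (no match yet)
Bit 2: prefix='000' -> emit 'i', reset
Bit 3: prefix='0' (no match yet)
Bit 4: prefix='01' -> emit 'l', reset
Bit 5: prefix='1' (no match yet)
Bit 6: prefix='11' -> emit 'n', reset
Bit 7: prefix='1' (no match yet)
Bit 8: prefix='11' -> emit 'n', reset
Bit 9: prefix='0' (no match yet)
Bit 10: prefix='00' (no match yet)
Bit 11: prefix='000' -> emit 'i', reset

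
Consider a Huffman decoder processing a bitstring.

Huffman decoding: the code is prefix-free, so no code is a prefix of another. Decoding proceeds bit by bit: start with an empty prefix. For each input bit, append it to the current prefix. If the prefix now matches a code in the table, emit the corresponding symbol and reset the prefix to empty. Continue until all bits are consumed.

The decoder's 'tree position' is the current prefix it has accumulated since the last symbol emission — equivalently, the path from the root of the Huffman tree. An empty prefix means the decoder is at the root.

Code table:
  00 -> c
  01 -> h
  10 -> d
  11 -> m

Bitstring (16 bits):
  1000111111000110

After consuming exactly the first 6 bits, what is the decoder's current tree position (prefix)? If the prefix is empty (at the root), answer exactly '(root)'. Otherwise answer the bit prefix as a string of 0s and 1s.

Bit 0: prefix='1' (no match yet)
Bit 1: prefix='10' -> emit 'd', reset
Bit 2: prefix='0' (no match yet)
Bit 3: prefix='00' -> emit 'c', reset
Bit 4: prefix='1' (no match yet)
Bit 5: prefix='11' -> emit 'm', reset

Answer: (root)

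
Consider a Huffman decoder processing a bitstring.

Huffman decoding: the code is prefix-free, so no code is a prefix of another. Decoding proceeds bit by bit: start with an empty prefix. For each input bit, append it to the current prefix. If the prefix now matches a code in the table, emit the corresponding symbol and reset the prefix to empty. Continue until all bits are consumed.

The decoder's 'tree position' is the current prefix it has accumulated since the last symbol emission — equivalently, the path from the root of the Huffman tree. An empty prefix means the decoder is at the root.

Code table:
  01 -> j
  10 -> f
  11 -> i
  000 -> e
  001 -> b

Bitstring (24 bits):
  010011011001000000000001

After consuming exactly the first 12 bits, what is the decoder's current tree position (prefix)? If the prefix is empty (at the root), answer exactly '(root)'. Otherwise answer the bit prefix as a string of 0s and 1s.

Answer: (root)

Derivation:
Bit 0: prefix='0' (no match yet)
Bit 1: prefix='01' -> emit 'j', reset
Bit 2: prefix='0' (no match yet)
Bit 3: prefix='00' (no match yet)
Bit 4: prefix='001' -> emit 'b', reset
Bit 5: prefix='1' (no match yet)
Bit 6: prefix='10' -> emit 'f', reset
Bit 7: prefix='1' (no match yet)
Bit 8: prefix='11' -> emit 'i', reset
Bit 9: prefix='0' (no match yet)
Bit 10: prefix='00' (no match yet)
Bit 11: prefix='001' -> emit 'b', reset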